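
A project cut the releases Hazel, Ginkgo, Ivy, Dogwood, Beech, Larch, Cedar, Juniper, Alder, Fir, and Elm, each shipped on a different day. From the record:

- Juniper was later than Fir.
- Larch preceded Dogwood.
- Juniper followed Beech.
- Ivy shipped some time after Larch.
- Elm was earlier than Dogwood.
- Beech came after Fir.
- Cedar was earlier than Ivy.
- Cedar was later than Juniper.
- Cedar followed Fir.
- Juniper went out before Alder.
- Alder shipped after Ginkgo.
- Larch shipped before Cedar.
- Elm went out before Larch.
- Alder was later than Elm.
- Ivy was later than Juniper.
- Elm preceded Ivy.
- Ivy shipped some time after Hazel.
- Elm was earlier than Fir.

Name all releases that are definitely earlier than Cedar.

Directly stated before Cedar: Fir, Juniper, and Larch.
Beech reaches Cedar via Beech → Juniper → Cedar.
Elm reaches Cedar via Elm → Larch → Cedar.
No chain forces Ivy (or any of the others) ahead of Cedar.

Beech, Elm, Fir, Juniper, Larch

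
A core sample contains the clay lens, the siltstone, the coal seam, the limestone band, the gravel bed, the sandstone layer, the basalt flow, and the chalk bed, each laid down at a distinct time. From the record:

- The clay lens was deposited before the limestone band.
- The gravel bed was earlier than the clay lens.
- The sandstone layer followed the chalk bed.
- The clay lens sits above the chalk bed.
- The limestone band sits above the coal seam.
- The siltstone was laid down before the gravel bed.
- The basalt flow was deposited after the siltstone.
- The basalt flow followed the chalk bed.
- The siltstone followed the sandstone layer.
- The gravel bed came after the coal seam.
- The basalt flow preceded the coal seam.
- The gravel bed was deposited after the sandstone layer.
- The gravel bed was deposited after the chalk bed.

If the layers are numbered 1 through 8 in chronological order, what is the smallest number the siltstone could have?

The chalk bed and the sandstone layer must both come before the siltstone — 2 forced predecessors.
Nothing else is forced ahead of the siltstone, so its earliest slot is position 2 + 1 = 3.

3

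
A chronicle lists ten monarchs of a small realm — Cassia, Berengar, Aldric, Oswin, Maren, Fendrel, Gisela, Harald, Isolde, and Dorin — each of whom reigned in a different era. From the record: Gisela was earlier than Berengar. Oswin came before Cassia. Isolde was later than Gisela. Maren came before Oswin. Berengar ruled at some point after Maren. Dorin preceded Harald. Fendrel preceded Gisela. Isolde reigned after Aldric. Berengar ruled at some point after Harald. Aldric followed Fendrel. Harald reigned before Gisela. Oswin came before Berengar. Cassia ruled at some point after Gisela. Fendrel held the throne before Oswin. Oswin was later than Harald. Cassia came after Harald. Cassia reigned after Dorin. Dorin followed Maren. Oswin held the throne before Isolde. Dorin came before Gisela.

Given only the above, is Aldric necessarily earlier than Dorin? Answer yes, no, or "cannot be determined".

No chain of stated constraints runs from Aldric to Dorin, and none runs from Dorin to Aldric either.
So the relative order of Aldric and Dorin is not fixed by the given facts.

cannot be determined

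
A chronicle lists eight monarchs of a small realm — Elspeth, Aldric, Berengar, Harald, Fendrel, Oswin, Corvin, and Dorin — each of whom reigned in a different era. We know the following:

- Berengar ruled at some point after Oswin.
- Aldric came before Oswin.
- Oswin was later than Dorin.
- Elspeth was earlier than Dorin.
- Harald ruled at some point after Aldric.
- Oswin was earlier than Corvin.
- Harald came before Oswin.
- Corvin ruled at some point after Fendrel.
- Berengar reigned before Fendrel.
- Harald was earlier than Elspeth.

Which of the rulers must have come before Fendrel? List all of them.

Aldric, Berengar, Dorin, Elspeth, Harald, Oswin

Directly stated before Fendrel: Berengar.
Aldric reaches Fendrel via Aldric → Oswin → Berengar → Fendrel.
Dorin reaches Fendrel via Dorin → Oswin → Berengar → Fendrel.
Elspeth reaches Fendrel via Elspeth → Dorin → Oswin → Berengar → Fendrel.
Likewise Harald and Oswin each reach Fendrel by chaining the stated constraints.
No chain forces Corvin ahead of Fendrel.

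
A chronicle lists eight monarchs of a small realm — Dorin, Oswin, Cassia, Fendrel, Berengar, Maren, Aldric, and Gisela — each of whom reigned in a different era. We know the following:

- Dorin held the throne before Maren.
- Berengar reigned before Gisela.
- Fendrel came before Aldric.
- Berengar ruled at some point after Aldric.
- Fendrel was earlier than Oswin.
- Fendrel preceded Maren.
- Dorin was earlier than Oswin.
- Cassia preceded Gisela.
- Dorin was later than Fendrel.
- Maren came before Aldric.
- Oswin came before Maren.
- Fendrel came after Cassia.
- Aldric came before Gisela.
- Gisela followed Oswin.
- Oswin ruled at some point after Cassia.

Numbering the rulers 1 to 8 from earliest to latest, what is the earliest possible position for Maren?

Cassia, Dorin, Fendrel, and Oswin must all come before Maren — 4 forced predecessors.
Nothing else is forced ahead of Maren, so their earliest slot is position 4 + 1 = 5.

5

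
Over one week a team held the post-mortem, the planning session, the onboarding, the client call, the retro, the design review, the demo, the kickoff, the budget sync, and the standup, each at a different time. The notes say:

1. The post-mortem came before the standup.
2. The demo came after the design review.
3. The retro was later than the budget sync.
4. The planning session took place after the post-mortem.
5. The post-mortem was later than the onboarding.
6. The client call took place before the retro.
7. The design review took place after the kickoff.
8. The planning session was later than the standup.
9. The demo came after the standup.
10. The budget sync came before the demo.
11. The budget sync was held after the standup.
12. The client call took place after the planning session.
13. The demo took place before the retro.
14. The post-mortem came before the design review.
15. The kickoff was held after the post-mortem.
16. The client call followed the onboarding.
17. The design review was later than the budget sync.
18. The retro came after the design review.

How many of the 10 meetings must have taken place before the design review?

5

Directly stated before the design review: the budget sync, the kickoff, and the post-mortem.
The onboarding reaches the design review via the onboarding → the post-mortem → the design review.
The standup reaches the design review via the standup → the budget sync → the design review.
No chain forces the retro (or any of the others) ahead of the design review.
That's the budget sync, the kickoff, the onboarding, the post-mortem, and the standup — 5 in all.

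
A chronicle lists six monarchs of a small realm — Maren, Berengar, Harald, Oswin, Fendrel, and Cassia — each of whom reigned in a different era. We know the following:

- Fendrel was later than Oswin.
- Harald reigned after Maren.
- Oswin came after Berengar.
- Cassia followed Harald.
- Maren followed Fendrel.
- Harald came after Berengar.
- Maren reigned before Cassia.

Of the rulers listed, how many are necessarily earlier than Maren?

3

Directly stated before Maren: Fendrel.
Berengar reaches Maren via Berengar → Oswin → Fendrel → Maren.
Oswin reaches Maren via Oswin → Fendrel → Maren.
No chain forces Harald (or any of the others) ahead of Maren.
That's Berengar, Fendrel, and Oswin — 3 in all.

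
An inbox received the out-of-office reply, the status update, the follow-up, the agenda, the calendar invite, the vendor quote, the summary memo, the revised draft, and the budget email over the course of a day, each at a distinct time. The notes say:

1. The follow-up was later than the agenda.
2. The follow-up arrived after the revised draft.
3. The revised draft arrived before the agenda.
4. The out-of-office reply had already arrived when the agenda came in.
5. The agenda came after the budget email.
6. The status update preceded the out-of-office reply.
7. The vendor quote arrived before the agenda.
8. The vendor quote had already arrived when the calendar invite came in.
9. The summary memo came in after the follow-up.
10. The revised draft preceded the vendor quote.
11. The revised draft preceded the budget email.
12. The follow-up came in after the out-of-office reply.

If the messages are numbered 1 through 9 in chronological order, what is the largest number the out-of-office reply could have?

6

The out-of-office reply must come before the agenda, the follow-up, and the summary memo — 3 messages forced after it.
Everything else can be placed before the out-of-office reply in some valid order, so the out-of-office reply can sit as late as position 9 − 3 = 6.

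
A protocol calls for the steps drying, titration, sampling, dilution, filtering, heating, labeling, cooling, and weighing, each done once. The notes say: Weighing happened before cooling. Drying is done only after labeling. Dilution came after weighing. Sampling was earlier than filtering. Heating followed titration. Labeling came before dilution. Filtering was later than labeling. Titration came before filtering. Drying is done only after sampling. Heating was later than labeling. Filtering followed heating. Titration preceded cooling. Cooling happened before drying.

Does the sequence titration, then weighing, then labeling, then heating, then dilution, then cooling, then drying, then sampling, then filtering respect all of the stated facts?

no

The constraints require sampling before drying, but in the proposed sequence drying appears ahead of sampling. That one violation is enough.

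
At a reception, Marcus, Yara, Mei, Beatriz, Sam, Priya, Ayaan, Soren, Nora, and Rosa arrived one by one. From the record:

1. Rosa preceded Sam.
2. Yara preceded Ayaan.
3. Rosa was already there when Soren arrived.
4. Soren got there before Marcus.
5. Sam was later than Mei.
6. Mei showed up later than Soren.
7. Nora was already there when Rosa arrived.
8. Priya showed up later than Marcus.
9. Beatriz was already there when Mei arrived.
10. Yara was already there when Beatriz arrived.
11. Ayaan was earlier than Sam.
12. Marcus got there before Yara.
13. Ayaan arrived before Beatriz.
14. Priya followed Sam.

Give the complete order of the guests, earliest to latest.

The constraints fix every adjacent pair, so only one ordering works:
Nora → Rosa → Soren → Marcus → Yara → Ayaan → Beatriz → Mei → Sam → Priya.

Nora, Rosa, Soren, Marcus, Yara, Ayaan, Beatriz, Mei, Sam, Priya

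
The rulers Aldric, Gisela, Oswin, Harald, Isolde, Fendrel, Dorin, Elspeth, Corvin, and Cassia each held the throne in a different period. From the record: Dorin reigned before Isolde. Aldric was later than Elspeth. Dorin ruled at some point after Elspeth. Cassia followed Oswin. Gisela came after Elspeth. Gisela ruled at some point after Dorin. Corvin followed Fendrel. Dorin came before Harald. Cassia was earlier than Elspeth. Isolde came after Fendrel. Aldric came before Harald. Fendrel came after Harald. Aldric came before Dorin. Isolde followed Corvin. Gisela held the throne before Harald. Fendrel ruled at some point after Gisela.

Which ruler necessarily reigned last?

Every other ruler has a chain of constraints placing them before Isolde, so Isolde is last.

Isolde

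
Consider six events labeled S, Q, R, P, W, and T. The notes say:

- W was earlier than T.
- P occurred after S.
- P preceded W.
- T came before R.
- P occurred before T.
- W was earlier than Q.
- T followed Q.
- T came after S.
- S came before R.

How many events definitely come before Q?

3

Directly stated before Q: W.
P reaches Q via P → W → Q.
S reaches Q via S → P → W → Q.
No chain forces T (or any of the others) ahead of Q.
That's P, S, and W — 3 in all.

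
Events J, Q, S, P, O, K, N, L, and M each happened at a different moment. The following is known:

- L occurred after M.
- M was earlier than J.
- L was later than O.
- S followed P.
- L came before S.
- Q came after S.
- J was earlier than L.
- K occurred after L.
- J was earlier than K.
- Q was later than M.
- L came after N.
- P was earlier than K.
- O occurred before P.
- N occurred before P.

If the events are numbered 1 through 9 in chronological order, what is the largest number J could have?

5

J must come before K, L, Q, and S — 4 events forced after it.
Everything else can be placed before J in some valid order, so J can sit as late as position 9 − 4 = 5.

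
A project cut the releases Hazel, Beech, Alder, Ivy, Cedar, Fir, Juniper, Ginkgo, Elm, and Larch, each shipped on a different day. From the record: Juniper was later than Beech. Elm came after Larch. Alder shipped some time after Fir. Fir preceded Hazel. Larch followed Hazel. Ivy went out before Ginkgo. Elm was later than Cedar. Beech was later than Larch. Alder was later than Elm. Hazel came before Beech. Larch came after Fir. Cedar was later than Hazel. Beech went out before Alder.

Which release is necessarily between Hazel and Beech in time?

Tracing the constraints gives Hazel → Larch → Beech, so Larch sits after Hazel and before Beech.
No other release is forced both after Hazel and before Beech.

Larch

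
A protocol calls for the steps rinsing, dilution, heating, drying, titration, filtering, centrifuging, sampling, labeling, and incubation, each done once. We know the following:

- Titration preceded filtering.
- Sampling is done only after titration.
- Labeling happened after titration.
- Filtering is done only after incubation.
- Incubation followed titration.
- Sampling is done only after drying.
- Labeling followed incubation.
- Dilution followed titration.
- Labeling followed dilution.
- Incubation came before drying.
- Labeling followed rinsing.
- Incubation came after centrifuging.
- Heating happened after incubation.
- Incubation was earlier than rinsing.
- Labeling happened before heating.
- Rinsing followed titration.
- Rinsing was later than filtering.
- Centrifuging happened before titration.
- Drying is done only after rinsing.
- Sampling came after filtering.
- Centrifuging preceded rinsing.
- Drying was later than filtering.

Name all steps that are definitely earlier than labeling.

centrifuging, dilution, filtering, incubation, rinsing, titration

Directly stated before labeling: dilution, incubation, rinsing, and titration.
Centrifuging reaches labeling via centrifuging → rinsing → labeling.
Filtering reaches labeling via filtering → rinsing → labeling.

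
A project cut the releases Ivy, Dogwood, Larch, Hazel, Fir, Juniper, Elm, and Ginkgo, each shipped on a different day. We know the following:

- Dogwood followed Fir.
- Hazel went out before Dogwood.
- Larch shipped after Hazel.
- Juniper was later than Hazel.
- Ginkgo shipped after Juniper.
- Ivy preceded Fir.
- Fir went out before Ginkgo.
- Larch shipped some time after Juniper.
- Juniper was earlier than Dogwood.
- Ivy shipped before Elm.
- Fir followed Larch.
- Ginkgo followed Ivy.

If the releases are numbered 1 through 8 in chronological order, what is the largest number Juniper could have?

4

Juniper must come before Dogwood, Fir, Ginkgo, and Larch — 4 releases forced after it.
Everything else can be placed before Juniper in some valid order, so Juniper can sit as late as position 8 − 4 = 4.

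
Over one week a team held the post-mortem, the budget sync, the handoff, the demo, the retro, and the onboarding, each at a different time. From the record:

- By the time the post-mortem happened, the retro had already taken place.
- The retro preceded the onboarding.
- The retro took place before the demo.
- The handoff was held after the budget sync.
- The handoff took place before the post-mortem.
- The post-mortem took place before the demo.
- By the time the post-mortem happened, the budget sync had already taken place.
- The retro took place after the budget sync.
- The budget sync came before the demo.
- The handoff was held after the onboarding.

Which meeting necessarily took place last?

the demo

Every other meeting has a chain of constraints placing it before the demo, so the demo is last.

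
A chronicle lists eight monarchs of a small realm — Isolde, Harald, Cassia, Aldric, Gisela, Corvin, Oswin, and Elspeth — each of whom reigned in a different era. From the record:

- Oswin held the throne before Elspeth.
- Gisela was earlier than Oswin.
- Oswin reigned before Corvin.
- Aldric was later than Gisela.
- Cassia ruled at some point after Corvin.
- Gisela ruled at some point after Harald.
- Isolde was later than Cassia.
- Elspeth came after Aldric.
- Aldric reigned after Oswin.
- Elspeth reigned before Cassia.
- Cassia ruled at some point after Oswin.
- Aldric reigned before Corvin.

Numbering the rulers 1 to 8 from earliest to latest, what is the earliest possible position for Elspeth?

5

Aldric, Gisela, Harald, and Oswin must all come before Elspeth — 4 forced predecessors.
Nothing else is forced ahead of Elspeth, so their earliest slot is position 4 + 1 = 5.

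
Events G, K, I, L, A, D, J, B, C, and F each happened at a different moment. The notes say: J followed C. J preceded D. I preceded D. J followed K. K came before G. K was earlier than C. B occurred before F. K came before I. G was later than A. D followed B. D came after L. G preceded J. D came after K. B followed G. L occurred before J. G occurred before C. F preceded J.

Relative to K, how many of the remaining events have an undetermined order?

Forced after K: B, C, D, F, G, I, and J.
That leaves A and L with no forced order relative to K — 2.

2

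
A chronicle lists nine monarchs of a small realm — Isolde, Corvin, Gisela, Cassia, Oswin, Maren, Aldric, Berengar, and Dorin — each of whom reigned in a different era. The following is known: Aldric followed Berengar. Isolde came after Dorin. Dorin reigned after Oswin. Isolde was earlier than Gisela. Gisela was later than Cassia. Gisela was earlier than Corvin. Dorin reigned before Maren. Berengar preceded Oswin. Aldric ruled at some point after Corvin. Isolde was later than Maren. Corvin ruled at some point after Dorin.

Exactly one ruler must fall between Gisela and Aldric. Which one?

Tracing the constraints gives Gisela → Corvin → Aldric, so Corvin sits after Gisela and before Aldric.
No other ruler is forced both after Gisela and before Aldric.

Corvin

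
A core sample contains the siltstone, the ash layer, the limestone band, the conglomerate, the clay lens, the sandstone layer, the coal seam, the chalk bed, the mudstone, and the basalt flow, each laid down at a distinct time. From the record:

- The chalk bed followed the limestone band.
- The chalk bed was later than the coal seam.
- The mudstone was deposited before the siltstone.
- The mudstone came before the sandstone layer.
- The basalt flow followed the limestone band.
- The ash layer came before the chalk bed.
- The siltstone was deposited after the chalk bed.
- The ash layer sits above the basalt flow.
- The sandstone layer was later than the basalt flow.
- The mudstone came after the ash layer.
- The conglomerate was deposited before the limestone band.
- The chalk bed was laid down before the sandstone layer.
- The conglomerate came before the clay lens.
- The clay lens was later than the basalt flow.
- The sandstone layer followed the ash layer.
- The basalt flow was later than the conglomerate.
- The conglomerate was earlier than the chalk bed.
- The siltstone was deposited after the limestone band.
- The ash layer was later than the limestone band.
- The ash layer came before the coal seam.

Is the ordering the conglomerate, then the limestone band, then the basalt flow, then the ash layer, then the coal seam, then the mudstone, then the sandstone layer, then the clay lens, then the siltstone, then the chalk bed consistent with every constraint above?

no

The constraints require the chalk bed before the sandstone layer, but in the proposed sequence the sandstone layer appears ahead of the chalk bed. That one violation is enough.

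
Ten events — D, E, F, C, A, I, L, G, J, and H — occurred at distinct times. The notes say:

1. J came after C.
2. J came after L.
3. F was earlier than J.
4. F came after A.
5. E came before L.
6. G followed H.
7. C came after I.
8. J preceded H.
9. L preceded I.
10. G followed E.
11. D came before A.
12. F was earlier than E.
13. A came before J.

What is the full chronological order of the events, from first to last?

The constraints fix every adjacent pair, so only one ordering works:
D → A → F → E → L → I → C → J → H → G.

D, A, F, E, L, I, C, J, H, G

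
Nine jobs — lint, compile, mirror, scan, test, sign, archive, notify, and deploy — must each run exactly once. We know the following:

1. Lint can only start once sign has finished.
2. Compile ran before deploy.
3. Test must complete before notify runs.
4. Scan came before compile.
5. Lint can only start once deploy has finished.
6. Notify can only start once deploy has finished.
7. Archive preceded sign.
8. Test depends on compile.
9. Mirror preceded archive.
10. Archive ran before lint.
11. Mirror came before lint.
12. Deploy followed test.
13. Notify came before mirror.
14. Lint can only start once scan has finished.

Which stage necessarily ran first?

scan

Scan has a chain of constraints placing it before every other stage, so scan must be first.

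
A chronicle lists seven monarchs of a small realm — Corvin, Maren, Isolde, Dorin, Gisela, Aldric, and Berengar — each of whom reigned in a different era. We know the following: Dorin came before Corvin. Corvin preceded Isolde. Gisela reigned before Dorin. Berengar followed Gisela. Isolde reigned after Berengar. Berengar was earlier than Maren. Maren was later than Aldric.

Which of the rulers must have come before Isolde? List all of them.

Berengar, Corvin, Dorin, Gisela

Directly stated before Isolde: Berengar and Corvin.
Dorin reaches Isolde via Dorin → Corvin → Isolde.
Gisela reaches Isolde via Gisela → Berengar → Isolde.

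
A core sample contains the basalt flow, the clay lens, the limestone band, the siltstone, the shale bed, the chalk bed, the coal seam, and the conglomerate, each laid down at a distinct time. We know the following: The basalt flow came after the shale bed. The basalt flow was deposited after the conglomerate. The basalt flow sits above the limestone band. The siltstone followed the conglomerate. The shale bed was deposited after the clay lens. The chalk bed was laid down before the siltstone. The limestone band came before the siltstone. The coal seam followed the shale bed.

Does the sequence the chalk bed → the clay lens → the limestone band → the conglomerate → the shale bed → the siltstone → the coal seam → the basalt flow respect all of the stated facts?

yes

Check each stated constraint against the proposed order — e.g. the chalk bed is ahead of the siltstone; the limestone band is ahead of the basalt flow. Every pair is in the required order; nothing is violated.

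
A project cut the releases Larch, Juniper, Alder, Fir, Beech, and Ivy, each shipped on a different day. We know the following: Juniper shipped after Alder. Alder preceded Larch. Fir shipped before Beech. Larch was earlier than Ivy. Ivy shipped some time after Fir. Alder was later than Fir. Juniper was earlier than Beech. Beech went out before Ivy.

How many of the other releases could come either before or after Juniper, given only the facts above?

Forced before Juniper: Alder and Fir; forced after Juniper: Beech and Ivy.
That leaves Larch with no forced order relative to Juniper — 1.

1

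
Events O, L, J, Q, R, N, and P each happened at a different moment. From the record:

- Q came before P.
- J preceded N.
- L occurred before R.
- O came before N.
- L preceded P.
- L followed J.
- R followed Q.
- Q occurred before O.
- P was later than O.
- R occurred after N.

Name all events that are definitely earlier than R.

J, L, N, O, Q

Directly stated before R: L, N, and Q.
J reaches R via J → L → R.
O reaches R via O → N → R.
No chain forces P ahead of R.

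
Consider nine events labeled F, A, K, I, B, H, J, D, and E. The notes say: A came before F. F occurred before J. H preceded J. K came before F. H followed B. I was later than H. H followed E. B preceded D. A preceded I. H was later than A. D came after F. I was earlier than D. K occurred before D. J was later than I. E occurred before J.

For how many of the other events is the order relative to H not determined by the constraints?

Forced before H: A, B, and E; forced after H: D, I, and J.
That leaves F and K with no forced order relative to H — 2.

2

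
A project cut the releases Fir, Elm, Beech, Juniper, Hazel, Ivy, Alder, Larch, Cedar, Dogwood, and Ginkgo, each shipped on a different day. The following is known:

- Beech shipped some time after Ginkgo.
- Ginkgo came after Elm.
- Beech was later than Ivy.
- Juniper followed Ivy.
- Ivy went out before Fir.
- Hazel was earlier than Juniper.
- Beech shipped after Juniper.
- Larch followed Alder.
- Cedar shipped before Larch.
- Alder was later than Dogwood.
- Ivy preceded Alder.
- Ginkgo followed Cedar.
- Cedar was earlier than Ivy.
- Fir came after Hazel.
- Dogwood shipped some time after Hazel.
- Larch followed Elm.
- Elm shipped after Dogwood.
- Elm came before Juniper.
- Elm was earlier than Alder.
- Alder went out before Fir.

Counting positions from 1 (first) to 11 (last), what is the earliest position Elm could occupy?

3

Dogwood and Hazel must both come before Elm — 2 forced predecessors.
Nothing else is forced ahead of Elm, so its earliest slot is position 2 + 1 = 3.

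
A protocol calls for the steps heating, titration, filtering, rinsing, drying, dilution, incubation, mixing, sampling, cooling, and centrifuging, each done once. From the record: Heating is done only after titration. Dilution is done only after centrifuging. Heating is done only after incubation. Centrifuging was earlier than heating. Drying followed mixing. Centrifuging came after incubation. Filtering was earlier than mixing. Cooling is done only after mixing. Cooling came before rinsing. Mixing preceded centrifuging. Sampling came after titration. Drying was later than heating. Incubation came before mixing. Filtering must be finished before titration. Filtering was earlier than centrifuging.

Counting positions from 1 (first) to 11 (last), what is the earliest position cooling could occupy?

4

Filtering, incubation, and mixing must all come before cooling — 3 forced predecessors.
Nothing else is forced ahead of cooling, so its earliest slot is position 3 + 1 = 4.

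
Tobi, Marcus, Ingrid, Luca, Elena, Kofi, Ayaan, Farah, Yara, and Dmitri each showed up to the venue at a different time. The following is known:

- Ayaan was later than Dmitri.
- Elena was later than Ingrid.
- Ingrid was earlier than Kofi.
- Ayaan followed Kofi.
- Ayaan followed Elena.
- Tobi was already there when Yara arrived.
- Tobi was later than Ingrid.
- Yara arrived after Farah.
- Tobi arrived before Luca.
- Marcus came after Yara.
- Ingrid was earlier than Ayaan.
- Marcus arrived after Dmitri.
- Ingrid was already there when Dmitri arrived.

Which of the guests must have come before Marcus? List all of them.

Directly stated before Marcus: Dmitri and Yara.
Farah reaches Marcus via Farah → Yara → Marcus.
Ingrid reaches Marcus via Ingrid → Dmitri → Marcus.
Tobi reaches Marcus via Tobi → Yara → Marcus.

Dmitri, Farah, Ingrid, Tobi, Yara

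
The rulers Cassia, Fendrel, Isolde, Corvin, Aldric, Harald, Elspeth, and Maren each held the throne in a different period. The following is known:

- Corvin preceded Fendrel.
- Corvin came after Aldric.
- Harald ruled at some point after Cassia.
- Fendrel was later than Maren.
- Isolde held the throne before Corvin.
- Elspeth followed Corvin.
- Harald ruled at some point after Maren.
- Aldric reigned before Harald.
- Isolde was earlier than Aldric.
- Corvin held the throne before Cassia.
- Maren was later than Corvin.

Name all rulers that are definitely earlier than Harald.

Directly stated before Harald: Aldric, Cassia, and Maren.
Corvin reaches Harald via Corvin → Maren → Harald.
Isolde reaches Harald via Isolde → Aldric → Harald.
No chain forces Elspeth (or any of the others) ahead of Harald.

Aldric, Cassia, Corvin, Isolde, Maren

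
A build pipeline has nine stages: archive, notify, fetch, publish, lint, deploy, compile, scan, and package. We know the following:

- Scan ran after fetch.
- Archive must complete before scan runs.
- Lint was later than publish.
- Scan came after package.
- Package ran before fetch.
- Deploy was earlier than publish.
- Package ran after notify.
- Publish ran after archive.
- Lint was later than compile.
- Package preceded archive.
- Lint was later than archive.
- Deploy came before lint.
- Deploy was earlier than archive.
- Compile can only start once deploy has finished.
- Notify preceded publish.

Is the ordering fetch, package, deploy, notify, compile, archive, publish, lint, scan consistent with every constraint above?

no

The constraints require package before fetch, but in the proposed sequence fetch appears ahead of package. That one violation is enough.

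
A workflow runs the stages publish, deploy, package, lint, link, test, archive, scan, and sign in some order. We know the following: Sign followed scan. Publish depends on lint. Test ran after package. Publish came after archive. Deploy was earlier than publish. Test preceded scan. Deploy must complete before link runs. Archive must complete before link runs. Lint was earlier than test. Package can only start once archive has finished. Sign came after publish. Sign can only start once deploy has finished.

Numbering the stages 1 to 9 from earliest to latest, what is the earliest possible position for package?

Archive must come before package — 1 forced predecessor.
Nothing else is forced ahead of package, so its earliest slot is position 1 + 1 = 2.

2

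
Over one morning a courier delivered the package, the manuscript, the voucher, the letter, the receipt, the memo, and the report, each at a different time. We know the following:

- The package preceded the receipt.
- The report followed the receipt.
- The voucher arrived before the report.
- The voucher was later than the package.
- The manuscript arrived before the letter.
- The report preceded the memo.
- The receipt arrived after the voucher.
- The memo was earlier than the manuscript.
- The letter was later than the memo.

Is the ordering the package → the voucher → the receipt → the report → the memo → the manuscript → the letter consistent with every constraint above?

Check each stated constraint against the proposed order — e.g. the voucher is ahead of the report; the package is ahead of the receipt. Every pair is in the required order; nothing is violated.

yes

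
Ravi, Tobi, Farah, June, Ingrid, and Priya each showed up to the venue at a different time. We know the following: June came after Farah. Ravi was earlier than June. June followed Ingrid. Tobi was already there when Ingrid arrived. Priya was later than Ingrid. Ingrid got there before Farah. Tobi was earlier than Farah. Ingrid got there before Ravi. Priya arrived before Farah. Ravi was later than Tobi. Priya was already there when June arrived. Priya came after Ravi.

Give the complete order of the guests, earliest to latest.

The constraints fix every adjacent pair, so only one ordering works:
Tobi → Ingrid → Ravi → Priya → Farah → June.

Tobi, Ingrid, Ravi, Priya, Farah, June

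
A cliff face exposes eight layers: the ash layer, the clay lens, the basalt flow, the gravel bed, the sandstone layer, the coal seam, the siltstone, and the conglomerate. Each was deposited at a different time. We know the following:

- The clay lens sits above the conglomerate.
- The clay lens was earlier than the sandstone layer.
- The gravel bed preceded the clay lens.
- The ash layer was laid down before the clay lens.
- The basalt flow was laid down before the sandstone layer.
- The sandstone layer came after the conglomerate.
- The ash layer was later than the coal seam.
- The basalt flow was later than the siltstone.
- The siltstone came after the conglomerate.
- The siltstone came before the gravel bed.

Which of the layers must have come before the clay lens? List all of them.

Directly stated before the clay lens: the ash layer, the conglomerate, and the gravel bed.
The coal seam reaches the clay lens via the coal seam → the ash layer → the clay lens.
The siltstone reaches the clay lens via the siltstone → the gravel bed → the clay lens.

the ash layer, the coal seam, the conglomerate, the gravel bed, the siltstone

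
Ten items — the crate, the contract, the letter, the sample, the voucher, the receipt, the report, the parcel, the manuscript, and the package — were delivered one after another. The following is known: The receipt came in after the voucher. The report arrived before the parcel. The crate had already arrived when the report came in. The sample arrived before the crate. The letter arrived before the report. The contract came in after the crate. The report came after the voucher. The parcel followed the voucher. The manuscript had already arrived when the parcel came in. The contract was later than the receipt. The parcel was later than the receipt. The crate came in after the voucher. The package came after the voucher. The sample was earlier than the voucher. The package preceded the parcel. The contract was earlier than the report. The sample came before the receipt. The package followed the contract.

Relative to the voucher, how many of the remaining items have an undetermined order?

Forced before the voucher: the sample; forced after the voucher: the contract, the crate, the package, the parcel, the receipt, and the report.
That leaves the letter and the manuscript with no forced order relative to the voucher — 2.

2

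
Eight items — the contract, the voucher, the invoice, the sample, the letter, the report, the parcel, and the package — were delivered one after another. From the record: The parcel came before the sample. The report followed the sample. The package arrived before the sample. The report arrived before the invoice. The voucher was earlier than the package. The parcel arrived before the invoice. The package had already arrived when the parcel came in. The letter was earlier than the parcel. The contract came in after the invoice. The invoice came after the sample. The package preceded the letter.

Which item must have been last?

the contract

Every other item has a chain of constraints placing it before the contract, so the contract is last.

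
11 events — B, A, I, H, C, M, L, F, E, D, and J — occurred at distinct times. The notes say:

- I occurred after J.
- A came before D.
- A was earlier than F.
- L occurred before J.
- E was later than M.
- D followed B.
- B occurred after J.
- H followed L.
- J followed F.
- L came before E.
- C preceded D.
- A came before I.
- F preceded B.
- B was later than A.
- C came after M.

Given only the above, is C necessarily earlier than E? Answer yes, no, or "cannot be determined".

cannot be determined

No chain of stated constraints runs from C to E, and none runs from E to C either.
So the relative order of C and E is not fixed by the given facts.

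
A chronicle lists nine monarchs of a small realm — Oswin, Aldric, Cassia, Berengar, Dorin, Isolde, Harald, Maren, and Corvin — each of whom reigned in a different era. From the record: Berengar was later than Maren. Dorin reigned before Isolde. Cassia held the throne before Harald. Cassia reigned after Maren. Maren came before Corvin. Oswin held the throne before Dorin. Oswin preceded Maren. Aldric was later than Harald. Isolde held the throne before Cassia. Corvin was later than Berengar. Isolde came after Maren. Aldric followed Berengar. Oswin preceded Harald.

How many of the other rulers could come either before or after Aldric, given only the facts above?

Forced before Aldric: Berengar, Cassia, Dorin, Harald, Isolde, Maren, and Oswin.
That leaves Corvin with no forced order relative to Aldric — 1.

1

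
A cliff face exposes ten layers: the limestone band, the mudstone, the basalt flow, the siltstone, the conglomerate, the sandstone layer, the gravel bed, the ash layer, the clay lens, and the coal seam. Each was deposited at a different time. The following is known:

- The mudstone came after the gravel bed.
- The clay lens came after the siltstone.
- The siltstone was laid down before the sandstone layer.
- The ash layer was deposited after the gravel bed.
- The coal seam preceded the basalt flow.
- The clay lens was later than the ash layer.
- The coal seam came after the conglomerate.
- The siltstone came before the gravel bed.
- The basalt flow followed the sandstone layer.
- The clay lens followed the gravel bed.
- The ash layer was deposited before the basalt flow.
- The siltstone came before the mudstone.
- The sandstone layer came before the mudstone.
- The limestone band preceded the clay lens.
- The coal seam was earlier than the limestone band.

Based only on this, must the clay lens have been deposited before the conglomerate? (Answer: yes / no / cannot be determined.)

Tracing the constraints gives the conglomerate → the coal seam → the limestone band → the clay lens, so the conglomerate must come before the clay lens.
That means the clay lens cannot be before the conglomerate.

no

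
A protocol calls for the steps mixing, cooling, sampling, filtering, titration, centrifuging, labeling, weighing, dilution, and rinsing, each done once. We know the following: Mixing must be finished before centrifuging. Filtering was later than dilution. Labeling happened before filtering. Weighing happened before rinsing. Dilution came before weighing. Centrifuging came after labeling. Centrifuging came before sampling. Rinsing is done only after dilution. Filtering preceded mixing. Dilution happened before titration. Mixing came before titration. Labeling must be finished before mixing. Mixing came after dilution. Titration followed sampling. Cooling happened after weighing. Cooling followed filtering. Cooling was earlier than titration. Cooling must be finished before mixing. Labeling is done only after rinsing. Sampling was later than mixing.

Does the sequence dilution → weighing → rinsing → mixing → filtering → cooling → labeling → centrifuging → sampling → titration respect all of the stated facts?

no

The constraints require cooling before mixing, but in the proposed sequence mixing appears ahead of cooling. That one violation is enough.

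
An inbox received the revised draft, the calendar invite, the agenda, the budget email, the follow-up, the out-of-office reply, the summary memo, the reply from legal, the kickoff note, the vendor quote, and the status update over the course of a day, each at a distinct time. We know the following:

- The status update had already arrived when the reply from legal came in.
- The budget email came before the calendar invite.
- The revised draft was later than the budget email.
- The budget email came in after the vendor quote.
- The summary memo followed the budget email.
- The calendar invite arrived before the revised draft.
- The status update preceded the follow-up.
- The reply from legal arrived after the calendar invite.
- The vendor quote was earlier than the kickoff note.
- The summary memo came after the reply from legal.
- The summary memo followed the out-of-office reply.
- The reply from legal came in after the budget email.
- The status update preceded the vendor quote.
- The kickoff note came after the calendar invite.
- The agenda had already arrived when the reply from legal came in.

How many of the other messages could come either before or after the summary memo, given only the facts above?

3

Forced before the summary memo: the agenda, the budget email, the calendar invite, the out-of-office reply, the reply from legal, the status update, and the vendor quote.
That leaves the follow-up, the kickoff note, and the revised draft with no forced order relative to the summary memo — 3.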